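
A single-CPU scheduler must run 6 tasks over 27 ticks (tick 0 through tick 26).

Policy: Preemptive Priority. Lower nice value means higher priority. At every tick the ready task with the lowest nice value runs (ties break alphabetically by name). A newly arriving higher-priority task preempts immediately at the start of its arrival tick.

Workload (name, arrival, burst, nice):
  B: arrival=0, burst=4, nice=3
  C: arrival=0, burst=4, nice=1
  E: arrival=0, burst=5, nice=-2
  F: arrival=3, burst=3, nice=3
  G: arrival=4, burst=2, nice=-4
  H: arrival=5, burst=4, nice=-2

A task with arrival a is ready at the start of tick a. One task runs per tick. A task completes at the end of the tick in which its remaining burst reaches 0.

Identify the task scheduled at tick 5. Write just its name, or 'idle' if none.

running at tick 5 = G

t=0: ready={B,C,E} → run E
t=1: ready={B,C,E} → run E
t=2: ready={B,C,E} → run E
t=3: ready={B,C,E,F} → run E
t=4: ready={B,C,E,F,G} → run G
t=5: ready={B,C,E,F,G,H} → run G
t=6: ready={B,C,E,F,H} → run E
t=7: ready={B,C,F,H} → run H
t=8: ready={B,C,F,H} → run H
t=9: ready={B,C,F,H} → run H
t=10: ready={B,C,F,H} → run H
t=11: ready={B,C,F} → run C
t=12: ready={B,C,F} → run C
t=13: ready={B,C,F} → run C
t=14: ready={B,C,F} → run C
t=15: ready={B,F} → run B
t=16: ready={B,F} → run B
t=17: ready={B,F} → run B
t=18: ready={B,F} → run B
t=19: ready={F} → run F
t=20: ready={F} → run F
t=21: ready={F} → run F
t=22: (idle)
t=23: (idle)
t=24: (idle)
t=25: (idle)
t=26: (idle)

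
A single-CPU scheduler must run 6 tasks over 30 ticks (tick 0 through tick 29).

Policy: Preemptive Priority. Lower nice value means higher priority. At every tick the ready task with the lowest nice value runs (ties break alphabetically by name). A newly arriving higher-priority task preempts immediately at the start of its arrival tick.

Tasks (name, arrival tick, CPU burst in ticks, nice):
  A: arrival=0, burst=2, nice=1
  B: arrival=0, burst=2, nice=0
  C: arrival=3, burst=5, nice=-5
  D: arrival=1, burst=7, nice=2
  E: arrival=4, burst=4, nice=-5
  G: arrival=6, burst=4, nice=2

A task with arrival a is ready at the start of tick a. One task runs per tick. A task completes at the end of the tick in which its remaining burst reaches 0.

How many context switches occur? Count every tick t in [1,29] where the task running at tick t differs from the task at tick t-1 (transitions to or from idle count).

context switches = 7

t=0: ready={A,B} → run B
t=1: ready={A,B,D} → run B
t=2: ready={A,D} → run A
t=3: ready={A,C,D} → run C
t=4: ready={A,C,D,E} → run C
t=5: ready={A,C,D,E} → run C
t=6: ready={A,C,D,E,G} → run C
t=7: ready={A,C,D,E,G} → run C
t=8: ready={A,D,E,G} → run E
t=9: ready={A,D,E,G} → run E
t=10: ready={A,D,E,G} → run E
t=11: ready={A,D,E,G} → run E
t=12: ready={A,D,G} → run A
t=13: ready={D,G} → run D
t=14: ready={D,G} → run D
t=15: ready={D,G} → run D
t=16: ready={D,G} → run D
t=17: ready={D,G} → run D
t=18: ready={D,G} → run D
t=19: ready={D,G} → run D
t=20: ready={G} → run G
t=21: ready={G} → run G
t=22: ready={G} → run G
t=23: ready={G} → run G
t=24: (idle)
t=25: (idle)
t=26: (idle)
t=27: (idle)
t=28: (idle)
t=29: (idle)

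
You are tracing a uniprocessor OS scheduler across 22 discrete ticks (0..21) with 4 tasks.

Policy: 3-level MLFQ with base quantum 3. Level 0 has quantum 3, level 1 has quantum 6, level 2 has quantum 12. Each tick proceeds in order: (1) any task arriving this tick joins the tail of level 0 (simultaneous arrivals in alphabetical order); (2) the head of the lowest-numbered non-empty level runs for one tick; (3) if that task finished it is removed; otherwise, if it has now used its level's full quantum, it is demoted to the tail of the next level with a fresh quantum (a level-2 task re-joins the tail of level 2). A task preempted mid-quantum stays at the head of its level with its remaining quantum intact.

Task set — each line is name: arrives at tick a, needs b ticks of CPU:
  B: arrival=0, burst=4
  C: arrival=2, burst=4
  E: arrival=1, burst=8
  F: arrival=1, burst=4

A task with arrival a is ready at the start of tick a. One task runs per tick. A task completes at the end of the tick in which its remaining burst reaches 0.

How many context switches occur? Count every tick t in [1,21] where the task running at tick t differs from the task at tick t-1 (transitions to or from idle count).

context switches = 8

t=0: L0/L1/L2 = B/-/- → run B
t=1: L0/L1/L2 = BEF/-/- → run B
t=2: L0/L1/L2 = BEFC/-/- → run B
t=3: L0/L1/L2 = EFC/B/- → run E
t=4: L0/L1/L2 = EFC/B/- → run E
t=5: L0/L1/L2 = EFC/B/- → run E
t=6: L0/L1/L2 = FC/BE/- → run F
t=7: L0/L1/L2 = FC/BE/- → run F
t=8: L0/L1/L2 = FC/BE/- → run F
t=9: L0/L1/L2 = C/BEF/- → run C
t=10: L0/L1/L2 = C/BEF/- → run C
t=11: L0/L1/L2 = C/BEF/- → run C
t=12: L0/L1/L2 = -/BEFC/- → run B
t=13: L0/L1/L2 = -/EFC/- → run E
t=14: L0/L1/L2 = -/EFC/- → run E
t=15: L0/L1/L2 = -/EFC/- → run E
t=16: L0/L1/L2 = -/EFC/- → run E
t=17: L0/L1/L2 = -/EFC/- → run E
t=18: L0/L1/L2 = -/FC/- → run F
t=19: L0/L1/L2 = -/C/- → run C
t=20: (idle)
t=21: (idle)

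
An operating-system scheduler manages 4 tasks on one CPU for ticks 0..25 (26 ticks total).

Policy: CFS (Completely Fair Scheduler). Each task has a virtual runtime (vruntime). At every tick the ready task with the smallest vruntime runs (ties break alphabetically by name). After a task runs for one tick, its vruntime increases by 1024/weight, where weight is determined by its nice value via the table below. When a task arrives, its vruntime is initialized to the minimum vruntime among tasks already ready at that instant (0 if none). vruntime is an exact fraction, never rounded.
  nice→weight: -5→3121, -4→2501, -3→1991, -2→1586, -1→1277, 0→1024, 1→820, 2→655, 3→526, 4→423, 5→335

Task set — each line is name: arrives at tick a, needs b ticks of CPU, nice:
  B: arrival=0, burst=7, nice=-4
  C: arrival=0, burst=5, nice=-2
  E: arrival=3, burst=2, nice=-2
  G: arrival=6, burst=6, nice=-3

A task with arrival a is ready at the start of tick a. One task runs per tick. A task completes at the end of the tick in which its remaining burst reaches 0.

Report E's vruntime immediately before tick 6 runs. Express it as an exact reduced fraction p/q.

t=0: vr[B=0 C=0] → run B
t=1: vr[B=1024/2501 C=0] → run C
t=2: vr[B=1024/2501 C=512/793] → run B
t=3: vr[B=2048/2501 C=512/793 E=512/793] → run C
t=4: vr[B=2048/2501 C=1024/793 E=512/793] → run E
t=5: vr[B=2048/2501 C=1024/793 E=1024/793] → run B
t=6: vr[B=3072/2501 C=1024/793 E=1024/793 G=3072/2501] → run B
t=7: vr[B=4096/2501 C=1024/793 E=1024/793 G=3072/2501] → run G
t=8: vr[B=4096/2501 C=1024/793 E=1024/793 G=8677376/4979491] → run C
t=9: vr[B=4096/2501 C=1536/793 E=1024/793 G=8677376/4979491] → run E
t=10: vr[B=4096/2501 C=1536/793 G=8677376/4979491] → run B
t=11: vr[B=5120/2501 C=1536/793 G=8677376/4979491] → run G
t=12: vr[B=5120/2501 C=1536/793 G=11238400/4979491] → run C
t=13: vr[B=5120/2501 C=2048/793 G=11238400/4979491] → run B
t=14: vr[B=6144/2501 C=2048/793 G=11238400/4979491] → run G
t=15: vr[B=6144/2501 C=2048/793 G=13799424/4979491] → run B
t=16: vr[C=2048/793 G=13799424/4979491] → run C
t=17: vr[G=13799424/4979491] → run G
t=18: vr[G=16360448/4979491] → run G
t=19: vr[G=18921472/4979491] → run G
t=20: (idle)
t=21: (idle)
t=22: (idle)
t=23: (idle)
t=24: (idle)
t=25: (idle)

vruntime(E, start of tick 6) = 1024/793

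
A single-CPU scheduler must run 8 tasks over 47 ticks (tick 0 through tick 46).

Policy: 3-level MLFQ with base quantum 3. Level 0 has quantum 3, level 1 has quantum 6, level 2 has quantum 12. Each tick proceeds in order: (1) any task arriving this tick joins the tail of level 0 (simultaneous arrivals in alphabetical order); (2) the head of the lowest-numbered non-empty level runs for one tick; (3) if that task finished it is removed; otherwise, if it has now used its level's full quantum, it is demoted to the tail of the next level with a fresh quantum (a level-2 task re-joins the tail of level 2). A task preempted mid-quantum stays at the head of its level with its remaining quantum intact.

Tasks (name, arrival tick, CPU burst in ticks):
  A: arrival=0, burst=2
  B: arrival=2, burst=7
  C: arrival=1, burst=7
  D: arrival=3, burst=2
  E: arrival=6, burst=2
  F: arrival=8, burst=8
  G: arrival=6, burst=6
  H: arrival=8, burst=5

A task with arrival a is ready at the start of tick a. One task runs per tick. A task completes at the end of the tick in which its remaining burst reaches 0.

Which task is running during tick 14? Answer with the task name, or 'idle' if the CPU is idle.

running at tick 14 = G

t=0: L0/L1/L2 = A/-/- → run A
t=1: L0/L1/L2 = AC/-/- → run A
t=2: L0/L1/L2 = CB/-/- → run C
t=3: L0/L1/L2 = CBD/-/- → run C
t=4: L0/L1/L2 = CBD/-/- → run C
t=5: L0/L1/L2 = BD/C/- → run B
t=6: L0/L1/L2 = BDEG/C/- → run B
t=7: L0/L1/L2 = BDEG/C/- → run B
t=8: L0/L1/L2 = DEGFH/CB/- → run D
t=9: L0/L1/L2 = DEGFH/CB/- → run D
t=10: L0/L1/L2 = EGFH/CB/- → run E
t=11: L0/L1/L2 = EGFH/CB/- → run E
t=12: L0/L1/L2 = GFH/CB/- → run G
t=13: L0/L1/L2 = GFH/CB/- → run G
t=14: L0/L1/L2 = GFH/CB/- → run G
t=15: L0/L1/L2 = FH/CBG/- → run F
t=16: L0/L1/L2 = FH/CBG/- → run F
t=17: L0/L1/L2 = FH/CBG/- → run F
t=18: L0/L1/L2 = H/CBGF/- → run H
t=19: L0/L1/L2 = H/CBGF/- → run H
t=20: L0/L1/L2 = H/CBGF/- → run H
t=21: L0/L1/L2 = -/CBGFH/- → run C
t=22: L0/L1/L2 = -/CBGFH/- → run C
t=23: L0/L1/L2 = -/CBGFH/- → run C
t=24: L0/L1/L2 = -/CBGFH/- → run C
t=25: L0/L1/L2 = -/BGFH/- → run B
t=26: L0/L1/L2 = -/BGFH/- → run B
t=27: L0/L1/L2 = -/BGFH/- → run B
t=28: L0/L1/L2 = -/BGFH/- → run B
t=29: L0/L1/L2 = -/GFH/- → run G
t=30: L0/L1/L2 = -/GFH/- → run G
t=31: L0/L1/L2 = -/GFH/- → run G
t=32: L0/L1/L2 = -/FH/- → run F
t=33: L0/L1/L2 = -/FH/- → run F
t=34: L0/L1/L2 = -/FH/- → run F
t=35: L0/L1/L2 = -/FH/- → run F
t=36: L0/L1/L2 = -/FH/- → run F
t=37: L0/L1/L2 = -/H/- → run H
t=38: L0/L1/L2 = -/H/- → run H
t=39: (idle)
t=40: (idle)
t=41: (idle)
t=42: (idle)
t=43: (idle)
t=44: (idle)
t=45: (idle)
t=46: (idle)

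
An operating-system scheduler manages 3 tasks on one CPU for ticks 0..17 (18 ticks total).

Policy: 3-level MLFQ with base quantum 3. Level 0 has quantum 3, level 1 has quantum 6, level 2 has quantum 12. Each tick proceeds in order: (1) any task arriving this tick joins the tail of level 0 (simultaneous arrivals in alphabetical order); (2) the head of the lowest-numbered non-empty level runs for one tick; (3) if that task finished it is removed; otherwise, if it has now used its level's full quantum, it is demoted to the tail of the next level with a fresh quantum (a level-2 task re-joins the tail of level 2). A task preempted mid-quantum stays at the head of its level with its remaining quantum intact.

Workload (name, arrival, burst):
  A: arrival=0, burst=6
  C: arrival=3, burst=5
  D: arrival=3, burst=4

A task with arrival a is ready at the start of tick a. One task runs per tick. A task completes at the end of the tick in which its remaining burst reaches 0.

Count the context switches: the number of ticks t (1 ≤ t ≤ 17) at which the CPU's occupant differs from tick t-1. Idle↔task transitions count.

t=0: L0/L1/L2 = A/-/- → run A
t=1: L0/L1/L2 = A/-/- → run A
t=2: L0/L1/L2 = A/-/- → run A
t=3: L0/L1/L2 = CD/A/- → run C
t=4: L0/L1/L2 = CD/A/- → run C
t=5: L0/L1/L2 = CD/A/- → run C
t=6: L0/L1/L2 = D/AC/- → run D
t=7: L0/L1/L2 = D/AC/- → run D
t=8: L0/L1/L2 = D/AC/- → run D
t=9: L0/L1/L2 = -/ACD/- → run A
t=10: L0/L1/L2 = -/ACD/- → run A
t=11: L0/L1/L2 = -/ACD/- → run A
t=12: L0/L1/L2 = -/CD/- → run C
t=13: L0/L1/L2 = -/CD/- → run C
t=14: L0/L1/L2 = -/D/- → run D
t=15: (idle)
t=16: (idle)
t=17: (idle)

context switches = 6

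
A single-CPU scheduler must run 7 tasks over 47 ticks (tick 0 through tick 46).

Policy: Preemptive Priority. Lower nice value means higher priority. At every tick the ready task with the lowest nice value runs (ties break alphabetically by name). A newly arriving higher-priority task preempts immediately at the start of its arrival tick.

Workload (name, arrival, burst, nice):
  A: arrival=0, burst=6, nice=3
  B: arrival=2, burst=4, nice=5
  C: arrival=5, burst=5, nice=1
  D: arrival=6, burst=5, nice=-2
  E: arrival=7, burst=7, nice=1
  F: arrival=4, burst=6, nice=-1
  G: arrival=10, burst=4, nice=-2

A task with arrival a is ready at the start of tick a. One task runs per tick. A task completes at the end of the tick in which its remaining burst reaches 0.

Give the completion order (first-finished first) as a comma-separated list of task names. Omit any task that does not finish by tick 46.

t=0: ready={A} → run A
t=1: ready={A} → run A
t=2: ready={A,B} → run A
t=3: ready={A,B} → run A
t=4: ready={A,B,F} → run F
t=5: ready={A,B,C,F} → run F
t=6: ready={A,B,C,D,F} → run D
t=7: ready={A,B,C,D,E,F} → run D
t=8: ready={A,B,C,D,E,F} → run D
t=9: ready={A,B,C,D,E,F} → run D
t=10: ready={A,B,C,D,E,F,G} → run D
t=11: ready={A,B,C,E,F,G} → run G
t=12: ready={A,B,C,E,F,G} → run G
t=13: ready={A,B,C,E,F,G} → run G
t=14: ready={A,B,C,E,F,G} → run G
t=15: ready={A,B,C,E,F} → run F
t=16: ready={A,B,C,E,F} → run F
t=17: ready={A,B,C,E,F} → run F
t=18: ready={A,B,C,E,F} → run F
t=19: ready={A,B,C,E} → run C
t=20: ready={A,B,C,E} → run C
t=21: ready={A,B,C,E} → run C
t=22: ready={A,B,C,E} → run C
t=23: ready={A,B,C,E} → run C
t=24: ready={A,B,E} → run E
t=25: ready={A,B,E} → run E
t=26: ready={A,B,E} → run E
t=27: ready={A,B,E} → run E
t=28: ready={A,B,E} → run E
t=29: ready={A,B,E} → run E
t=30: ready={A,B,E} → run E
t=31: ready={A,B} → run A
t=32: ready={A,B} → run A
t=33: ready={B} → run B
t=34: ready={B} → run B
t=35: ready={B} → run B
t=36: ready={B} → run B
t=37: (idle)
t=38: (idle)
t=39: (idle)
t=40: (idle)
t=41: (idle)
t=42: (idle)
t=43: (idle)
t=44: (idle)
t=45: (idle)
t=46: (idle)

completion order = D, G, F, C, E, A, B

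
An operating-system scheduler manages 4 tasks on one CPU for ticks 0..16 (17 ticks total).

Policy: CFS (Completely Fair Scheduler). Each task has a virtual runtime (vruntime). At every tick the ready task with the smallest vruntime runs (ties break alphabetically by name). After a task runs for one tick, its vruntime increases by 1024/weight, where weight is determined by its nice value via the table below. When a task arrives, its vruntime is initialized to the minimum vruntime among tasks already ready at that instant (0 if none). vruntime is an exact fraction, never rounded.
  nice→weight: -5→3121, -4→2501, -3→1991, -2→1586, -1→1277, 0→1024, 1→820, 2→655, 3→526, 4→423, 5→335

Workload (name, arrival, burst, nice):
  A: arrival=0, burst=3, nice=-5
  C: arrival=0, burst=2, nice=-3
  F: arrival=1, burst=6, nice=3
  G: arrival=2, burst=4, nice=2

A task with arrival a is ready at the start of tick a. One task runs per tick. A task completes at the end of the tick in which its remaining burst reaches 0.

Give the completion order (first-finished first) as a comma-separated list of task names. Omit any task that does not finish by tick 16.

t=0: vr[A=0 C=0] → run A
t=1: vr[A=1024/3121 C=0 F=0] → run C
t=2: vr[A=1024/3121 C=1024/1991 F=0 G=0] → run F
t=3: vr[A=1024/3121 C=1024/1991 F=512/263 G=0] → run G
t=4: vr[A=1024/3121 C=1024/1991 F=512/263 G=1024/655] → run A
t=5: vr[A=2048/3121 C=1024/1991 F=512/263 G=1024/655] → run C
t=6: vr[A=2048/3121 F=512/263 G=1024/655] → run A
t=7: vr[F=512/263 G=1024/655] → run G
t=8: vr[F=512/263 G=2048/655] → run F
t=9: vr[F=1024/263 G=2048/655] → run G
t=10: vr[F=1024/263 G=3072/655] → run F
t=11: vr[F=1536/263 G=3072/655] → run G
t=12: vr[F=1536/263] → run F
t=13: vr[F=2048/263] → run F
t=14: vr[F=2560/263] → run F
t=15: (idle)
t=16: (idle)

completion order = C, A, G, F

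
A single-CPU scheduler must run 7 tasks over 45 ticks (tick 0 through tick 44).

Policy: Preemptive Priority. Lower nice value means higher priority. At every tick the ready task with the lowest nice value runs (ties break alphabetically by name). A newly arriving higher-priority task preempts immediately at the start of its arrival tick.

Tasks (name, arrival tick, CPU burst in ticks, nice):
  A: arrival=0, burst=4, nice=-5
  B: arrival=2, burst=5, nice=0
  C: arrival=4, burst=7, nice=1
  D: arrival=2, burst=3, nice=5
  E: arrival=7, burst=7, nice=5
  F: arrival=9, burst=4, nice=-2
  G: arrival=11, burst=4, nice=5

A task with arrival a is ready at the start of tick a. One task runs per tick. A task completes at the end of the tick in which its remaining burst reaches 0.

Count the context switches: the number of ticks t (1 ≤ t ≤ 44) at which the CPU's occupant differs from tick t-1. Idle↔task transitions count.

context switches = 7

t=0: ready={A} → run A
t=1: ready={A} → run A
t=2: ready={A,B,D} → run A
t=3: ready={A,B,D} → run A
t=4: ready={B,C,D} → run B
t=5: ready={B,C,D} → run B
t=6: ready={B,C,D} → run B
t=7: ready={B,C,D,E} → run B
t=8: ready={B,C,D,E} → run B
t=9: ready={C,D,E,F} → run F
t=10: ready={C,D,E,F} → run F
t=11: ready={C,D,E,F,G} → run F
t=12: ready={C,D,E,F,G} → run F
t=13: ready={C,D,E,G} → run C
t=14: ready={C,D,E,G} → run C
t=15: ready={C,D,E,G} → run C
t=16: ready={C,D,E,G} → run C
t=17: ready={C,D,E,G} → run C
t=18: ready={C,D,E,G} → run C
t=19: ready={C,D,E,G} → run C
t=20: ready={D,E,G} → run D
t=21: ready={D,E,G} → run D
t=22: ready={D,E,G} → run D
t=23: ready={E,G} → run E
t=24: ready={E,G} → run E
t=25: ready={E,G} → run E
t=26: ready={E,G} → run E
t=27: ready={E,G} → run E
t=28: ready={E,G} → run E
t=29: ready={E,G} → run E
t=30: ready={G} → run G
t=31: ready={G} → run G
t=32: ready={G} → run G
t=33: ready={G} → run G
t=34: (idle)
t=35: (idle)
t=36: (idle)
t=37: (idle)
t=38: (idle)
t=39: (idle)
t=40: (idle)
t=41: (idle)
t=42: (idle)
t=43: (idle)
t=44: (idle)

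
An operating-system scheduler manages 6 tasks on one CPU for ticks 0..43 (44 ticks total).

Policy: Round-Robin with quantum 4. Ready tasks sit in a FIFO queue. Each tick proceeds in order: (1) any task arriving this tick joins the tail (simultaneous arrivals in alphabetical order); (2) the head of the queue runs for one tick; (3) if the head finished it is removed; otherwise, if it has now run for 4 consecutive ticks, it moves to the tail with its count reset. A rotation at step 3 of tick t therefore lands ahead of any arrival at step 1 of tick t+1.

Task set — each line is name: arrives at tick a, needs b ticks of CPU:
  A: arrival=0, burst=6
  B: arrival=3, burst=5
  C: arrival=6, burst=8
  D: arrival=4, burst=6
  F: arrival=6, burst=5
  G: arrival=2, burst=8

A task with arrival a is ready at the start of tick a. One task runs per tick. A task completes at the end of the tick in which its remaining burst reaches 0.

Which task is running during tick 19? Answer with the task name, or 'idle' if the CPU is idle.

t=0: queue=[A] q_used=0 → run A
t=1: queue=[A] q_used=1 → run A
t=2: queue=[A,G] q_used=2 → run A
t=3: queue=[A,G,B] q_used=3 → run A
t=4: queue=[G,B,A,D] q_used=0 → run G
t=5: queue=[G,B,A,D] q_used=1 → run G
t=6: queue=[G,B,A,D,C,F] q_used=2 → run G
t=7: queue=[G,B,A,D,C,F] q_used=3 → run G
t=8: queue=[B,A,D,C,F,G] q_used=0 → run B
t=9: queue=[B,A,D,C,F,G] q_used=1 → run B
t=10: queue=[B,A,D,C,F,G] q_used=2 → run B
t=11: queue=[B,A,D,C,F,G] q_used=3 → run B
t=12: queue=[A,D,C,F,G,B] q_used=0 → run A
t=13: queue=[A,D,C,F,G,B] q_used=1 → run A
t=14: queue=[D,C,F,G,B] q_used=0 → run D
t=15: queue=[D,C,F,G,B] q_used=1 → run D
t=16: queue=[D,C,F,G,B] q_used=2 → run D
t=17: queue=[D,C,F,G,B] q_used=3 → run D
t=18: queue=[C,F,G,B,D] q_used=0 → run C
t=19: queue=[C,F,G,B,D] q_used=1 → run C
t=20: queue=[C,F,G,B,D] q_used=2 → run C
t=21: queue=[C,F,G,B,D] q_used=3 → run C
t=22: queue=[F,G,B,D,C] q_used=0 → run F
t=23: queue=[F,G,B,D,C] q_used=1 → run F
t=24: queue=[F,G,B,D,C] q_used=2 → run F
t=25: queue=[F,G,B,D,C] q_used=3 → run F
t=26: queue=[G,B,D,C,F] q_used=0 → run G
t=27: queue=[G,B,D,C,F] q_used=1 → run G
t=28: queue=[G,B,D,C,F] q_used=2 → run G
t=29: queue=[G,B,D,C,F] q_used=3 → run G
t=30: queue=[B,D,C,F] q_used=0 → run B
t=31: queue=[D,C,F] q_used=0 → run D
t=32: queue=[D,C,F] q_used=1 → run D
t=33: queue=[C,F] q_used=0 → run C
t=34: queue=[C,F] q_used=1 → run C
t=35: queue=[C,F] q_used=2 → run C
t=36: queue=[C,F] q_used=3 → run C
t=37: queue=[F] q_used=0 → run F
t=38: (idle)
t=39: (idle)
t=40: (idle)
t=41: (idle)
t=42: (idle)
t=43: (idle)

running at tick 19 = C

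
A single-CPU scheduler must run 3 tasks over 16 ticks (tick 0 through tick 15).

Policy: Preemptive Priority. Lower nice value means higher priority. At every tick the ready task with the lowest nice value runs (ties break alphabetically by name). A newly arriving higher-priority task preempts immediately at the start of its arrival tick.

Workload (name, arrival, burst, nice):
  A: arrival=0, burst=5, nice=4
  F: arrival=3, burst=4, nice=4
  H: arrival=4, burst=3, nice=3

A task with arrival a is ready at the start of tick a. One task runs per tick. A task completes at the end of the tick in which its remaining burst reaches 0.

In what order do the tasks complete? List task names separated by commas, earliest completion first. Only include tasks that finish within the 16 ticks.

completion order = H, A, F

t=0: ready={A} → run A
t=1: ready={A} → run A
t=2: ready={A} → run A
t=3: ready={A,F} → run A
t=4: ready={A,F,H} → run H
t=5: ready={A,F,H} → run H
t=6: ready={A,F,H} → run H
t=7: ready={A,F} → run A
t=8: ready={F} → run F
t=9: ready={F} → run F
t=10: ready={F} → run F
t=11: ready={F} → run F
t=12: (idle)
t=13: (idle)
t=14: (idle)
t=15: (idle)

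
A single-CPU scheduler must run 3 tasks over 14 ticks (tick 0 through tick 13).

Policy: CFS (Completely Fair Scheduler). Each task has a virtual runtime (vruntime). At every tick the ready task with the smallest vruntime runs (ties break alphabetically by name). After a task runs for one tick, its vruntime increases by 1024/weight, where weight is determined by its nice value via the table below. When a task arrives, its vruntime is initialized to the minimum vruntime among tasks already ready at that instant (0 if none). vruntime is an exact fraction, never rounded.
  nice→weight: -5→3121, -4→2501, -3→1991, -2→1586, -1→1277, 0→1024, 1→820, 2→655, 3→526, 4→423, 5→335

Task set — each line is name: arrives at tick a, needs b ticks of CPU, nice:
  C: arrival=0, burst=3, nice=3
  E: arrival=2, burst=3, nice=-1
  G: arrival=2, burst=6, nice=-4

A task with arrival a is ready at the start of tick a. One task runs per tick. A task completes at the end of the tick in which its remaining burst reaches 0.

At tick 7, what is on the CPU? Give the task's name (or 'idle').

t=0: vr[C=0] → run C
t=1: vr[C=512/263] → run C
t=2: vr[C=1024/263 E=1024/263 G=1024/263] → run C
t=3: vr[E=1024/263 G=1024/263] → run E
t=4: vr[E=1576960/335851 G=1024/263] → run G
t=5: vr[E=1576960/335851 G=2830336/657763] → run G
t=6: vr[E=1576960/335851 G=3099648/657763] → run E
t=7: vr[E=1846272/335851 G=3099648/657763] → run G
t=8: vr[E=1846272/335851 G=3368960/657763] → run G
t=9: vr[E=1846272/335851 G=3638272/657763] → run E
t=10: vr[G=3638272/657763] → run G
t=11: vr[G=3907584/657763] → run G
t=12: (idle)
t=13: (idle)

running at tick 7 = G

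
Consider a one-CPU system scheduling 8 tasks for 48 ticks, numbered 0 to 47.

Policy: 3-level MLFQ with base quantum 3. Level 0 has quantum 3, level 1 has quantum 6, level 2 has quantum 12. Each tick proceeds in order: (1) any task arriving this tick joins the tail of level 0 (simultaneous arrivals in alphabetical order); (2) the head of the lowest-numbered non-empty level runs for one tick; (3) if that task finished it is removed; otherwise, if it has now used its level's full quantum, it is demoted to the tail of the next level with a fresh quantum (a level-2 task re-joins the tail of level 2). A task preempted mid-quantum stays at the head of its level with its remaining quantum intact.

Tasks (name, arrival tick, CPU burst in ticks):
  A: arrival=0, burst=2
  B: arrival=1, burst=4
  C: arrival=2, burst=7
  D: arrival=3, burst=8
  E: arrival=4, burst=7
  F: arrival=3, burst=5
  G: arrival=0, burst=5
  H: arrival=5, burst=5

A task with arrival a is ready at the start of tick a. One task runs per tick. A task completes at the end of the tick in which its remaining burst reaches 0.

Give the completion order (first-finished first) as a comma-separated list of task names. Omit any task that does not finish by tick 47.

t=0: L0/L1/L2 = AG/-/- → run A
t=1: L0/L1/L2 = AGB/-/- → run A
t=2: L0/L1/L2 = GBC/-/- → run G
t=3: L0/L1/L2 = GBCDF/-/- → run G
t=4: L0/L1/L2 = GBCDFE/-/- → run G
t=5: L0/L1/L2 = BCDFEH/G/- → run B
t=6: L0/L1/L2 = BCDFEH/G/- → run B
t=7: L0/L1/L2 = BCDFEH/G/- → run B
t=8: L0/L1/L2 = CDFEH/GB/- → run C
t=9: L0/L1/L2 = CDFEH/GB/- → run C
t=10: L0/L1/L2 = CDFEH/GB/- → run C
t=11: L0/L1/L2 = DFEH/GBC/- → run D
t=12: L0/L1/L2 = DFEH/GBC/- → run D
t=13: L0/L1/L2 = DFEH/GBC/- → run D
t=14: L0/L1/L2 = FEH/GBCD/- → run F
t=15: L0/L1/L2 = FEH/GBCD/- → run F
t=16: L0/L1/L2 = FEH/GBCD/- → run F
t=17: L0/L1/L2 = EH/GBCDF/- → run E
t=18: L0/L1/L2 = EH/GBCDF/- → run E
t=19: L0/L1/L2 = EH/GBCDF/- → run E
t=20: L0/L1/L2 = H/GBCDFE/- → run H
t=21: L0/L1/L2 = H/GBCDFE/- → run H
t=22: L0/L1/L2 = H/GBCDFE/- → run H
t=23: L0/L1/L2 = -/GBCDFEH/- → run G
t=24: L0/L1/L2 = -/GBCDFEH/- → run G
t=25: L0/L1/L2 = -/BCDFEH/- → run B
t=26: L0/L1/L2 = -/CDFEH/- → run C
t=27: L0/L1/L2 = -/CDFEH/- → run C
t=28: L0/L1/L2 = -/CDFEH/- → run C
t=29: L0/L1/L2 = -/CDFEH/- → run C
t=30: L0/L1/L2 = -/DFEH/- → run D
t=31: L0/L1/L2 = -/DFEH/- → run D
t=32: L0/L1/L2 = -/DFEH/- → run D
t=33: L0/L1/L2 = -/DFEH/- → run D
t=34: L0/L1/L2 = -/DFEH/- → run D
t=35: L0/L1/L2 = -/FEH/- → run F
t=36: L0/L1/L2 = -/FEH/- → run F
t=37: L0/L1/L2 = -/EH/- → run E
t=38: L0/L1/L2 = -/EH/- → run E
t=39: L0/L1/L2 = -/EH/- → run E
t=40: L0/L1/L2 = -/EH/- → run E
t=41: L0/L1/L2 = -/H/- → run H
t=42: L0/L1/L2 = -/H/- → run H
t=43: (idle)
t=44: (idle)
t=45: (idle)
t=46: (idle)
t=47: (idle)

completion order = A, G, B, C, D, F, E, H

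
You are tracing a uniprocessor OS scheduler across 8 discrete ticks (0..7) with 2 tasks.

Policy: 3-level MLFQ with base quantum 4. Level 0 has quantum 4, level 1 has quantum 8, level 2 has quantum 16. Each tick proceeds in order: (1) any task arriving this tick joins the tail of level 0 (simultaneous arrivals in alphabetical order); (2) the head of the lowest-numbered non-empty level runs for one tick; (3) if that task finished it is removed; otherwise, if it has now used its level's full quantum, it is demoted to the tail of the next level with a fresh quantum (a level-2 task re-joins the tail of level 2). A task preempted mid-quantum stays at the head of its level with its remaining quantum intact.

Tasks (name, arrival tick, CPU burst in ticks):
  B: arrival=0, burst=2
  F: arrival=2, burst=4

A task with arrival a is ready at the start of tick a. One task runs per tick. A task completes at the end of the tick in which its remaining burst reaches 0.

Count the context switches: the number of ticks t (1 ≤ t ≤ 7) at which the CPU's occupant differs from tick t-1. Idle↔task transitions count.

context switches = 2

t=0: L0/L1/L2 = B/-/- → run B
t=1: L0/L1/L2 = B/-/- → run B
t=2: L0/L1/L2 = F/-/- → run F
t=3: L0/L1/L2 = F/-/- → run F
t=4: L0/L1/L2 = F/-/- → run F
t=5: L0/L1/L2 = F/-/- → run F
t=6: (idle)
t=7: (idle)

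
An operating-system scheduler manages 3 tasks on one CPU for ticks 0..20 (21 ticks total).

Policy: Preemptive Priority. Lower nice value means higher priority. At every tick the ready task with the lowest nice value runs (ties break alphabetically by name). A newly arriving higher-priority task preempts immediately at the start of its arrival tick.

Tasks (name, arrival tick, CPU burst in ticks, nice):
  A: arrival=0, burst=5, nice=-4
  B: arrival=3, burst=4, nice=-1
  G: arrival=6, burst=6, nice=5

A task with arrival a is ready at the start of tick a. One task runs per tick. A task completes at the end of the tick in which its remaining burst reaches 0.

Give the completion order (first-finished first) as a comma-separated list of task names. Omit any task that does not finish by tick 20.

t=0: ready={A} → run A
t=1: ready={A} → run A
t=2: ready={A} → run A
t=3: ready={A,B} → run A
t=4: ready={A,B} → run A
t=5: ready={B} → run B
t=6: ready={B,G} → run B
t=7: ready={B,G} → run B
t=8: ready={B,G} → run B
t=9: ready={G} → run G
t=10: ready={G} → run G
t=11: ready={G} → run G
t=12: ready={G} → run G
t=13: ready={G} → run G
t=14: ready={G} → run G
t=15: (idle)
t=16: (idle)
t=17: (idle)
t=18: (idle)
t=19: (idle)
t=20: (idle)

completion order = A, B, G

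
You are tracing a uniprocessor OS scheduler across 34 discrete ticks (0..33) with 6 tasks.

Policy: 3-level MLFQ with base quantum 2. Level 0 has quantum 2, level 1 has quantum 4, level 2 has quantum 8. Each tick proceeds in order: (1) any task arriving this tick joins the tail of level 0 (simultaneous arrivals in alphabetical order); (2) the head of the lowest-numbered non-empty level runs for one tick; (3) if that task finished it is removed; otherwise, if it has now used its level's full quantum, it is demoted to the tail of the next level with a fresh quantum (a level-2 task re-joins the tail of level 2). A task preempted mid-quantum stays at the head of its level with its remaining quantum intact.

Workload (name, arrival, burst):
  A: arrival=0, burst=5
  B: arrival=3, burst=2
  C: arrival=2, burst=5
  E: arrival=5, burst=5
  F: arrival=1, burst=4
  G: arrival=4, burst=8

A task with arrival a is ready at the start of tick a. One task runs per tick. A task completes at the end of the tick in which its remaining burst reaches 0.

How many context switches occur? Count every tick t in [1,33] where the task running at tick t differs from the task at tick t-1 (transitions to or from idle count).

t=0: L0/L1/L2 = A/-/- → run A
t=1: L0/L1/L2 = AF/-/- → run A
t=2: L0/L1/L2 = FC/A/- → run F
t=3: L0/L1/L2 = FCB/A/- → run F
t=4: L0/L1/L2 = CBG/AF/- → run C
t=5: L0/L1/L2 = CBGE/AF/- → run C
t=6: L0/L1/L2 = BGE/AFC/- → run B
t=7: L0/L1/L2 = BGE/AFC/- → run B
t=8: L0/L1/L2 = GE/AFC/- → run G
t=9: L0/L1/L2 = GE/AFC/- → run G
t=10: L0/L1/L2 = E/AFCG/- → run E
t=11: L0/L1/L2 = E/AFCG/- → run E
t=12: L0/L1/L2 = -/AFCGE/- → run A
t=13: L0/L1/L2 = -/AFCGE/- → run A
t=14: L0/L1/L2 = -/AFCGE/- → run A
t=15: L0/L1/L2 = -/FCGE/- → run F
t=16: L0/L1/L2 = -/FCGE/- → run F
t=17: L0/L1/L2 = -/CGE/- → run C
t=18: L0/L1/L2 = -/CGE/- → run C
t=19: L0/L1/L2 = -/CGE/- → run C
t=20: L0/L1/L2 = -/GE/- → run G
t=21: L0/L1/L2 = -/GE/- → run G
t=22: L0/L1/L2 = -/GE/- → run G
t=23: L0/L1/L2 = -/GE/- → run G
t=24: L0/L1/L2 = -/E/G → run E
t=25: L0/L1/L2 = -/E/G → run E
t=26: L0/L1/L2 = -/E/G → run E
t=27: L0/L1/L2 = -/-/G → run G
t=28: L0/L1/L2 = -/-/G → run G
t=29: (idle)
t=30: (idle)
t=31: (idle)
t=32: (idle)
t=33: (idle)

context switches = 12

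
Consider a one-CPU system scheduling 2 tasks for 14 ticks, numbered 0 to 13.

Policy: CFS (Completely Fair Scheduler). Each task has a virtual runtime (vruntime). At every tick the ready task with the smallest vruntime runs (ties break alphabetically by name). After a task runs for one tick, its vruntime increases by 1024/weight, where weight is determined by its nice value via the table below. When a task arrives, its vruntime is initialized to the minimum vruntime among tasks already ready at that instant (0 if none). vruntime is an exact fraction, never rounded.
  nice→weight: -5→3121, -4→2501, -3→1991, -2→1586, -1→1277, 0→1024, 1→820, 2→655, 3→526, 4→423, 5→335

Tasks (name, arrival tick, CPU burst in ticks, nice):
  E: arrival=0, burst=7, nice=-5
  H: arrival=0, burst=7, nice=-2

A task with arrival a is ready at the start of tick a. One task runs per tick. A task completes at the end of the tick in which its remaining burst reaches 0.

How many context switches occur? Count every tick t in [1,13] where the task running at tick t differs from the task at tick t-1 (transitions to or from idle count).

t=0: vr[E=0 H=0] → run E
t=1: vr[E=1024/3121 H=0] → run H
t=2: vr[E=1024/3121 H=512/793] → run E
t=3: vr[E=2048/3121 H=512/793] → run H
t=4: vr[E=2048/3121 H=1024/793] → run E
t=5: vr[E=3072/3121 H=1024/793] → run E
t=6: vr[E=4096/3121 H=1024/793] → run H
t=7: vr[E=4096/3121 H=1536/793] → run E
t=8: vr[E=5120/3121 H=1536/793] → run E
t=9: vr[E=6144/3121 H=1536/793] → run H
t=10: vr[E=6144/3121 H=2048/793] → run E
t=11: vr[H=2048/793] → run H
t=12: vr[H=2560/793] → run H
t=13: vr[H=3072/793] → run H

context switches = 9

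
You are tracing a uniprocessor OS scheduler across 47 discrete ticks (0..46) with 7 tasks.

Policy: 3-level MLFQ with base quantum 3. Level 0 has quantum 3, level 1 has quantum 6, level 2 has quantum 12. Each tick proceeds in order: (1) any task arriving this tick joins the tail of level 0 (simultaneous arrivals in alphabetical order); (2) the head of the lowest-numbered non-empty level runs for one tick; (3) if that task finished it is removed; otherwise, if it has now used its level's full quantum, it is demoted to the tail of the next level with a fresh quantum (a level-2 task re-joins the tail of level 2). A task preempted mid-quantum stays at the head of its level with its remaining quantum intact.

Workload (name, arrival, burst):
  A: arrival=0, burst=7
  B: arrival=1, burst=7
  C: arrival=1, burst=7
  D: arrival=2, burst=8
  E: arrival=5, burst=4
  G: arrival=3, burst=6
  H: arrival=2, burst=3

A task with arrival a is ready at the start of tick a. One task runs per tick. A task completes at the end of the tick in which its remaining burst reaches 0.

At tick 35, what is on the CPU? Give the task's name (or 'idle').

running at tick 35 = D

t=0: L0/L1/L2 = A/-/- → run A
t=1: L0/L1/L2 = ABC/-/- → run A
t=2: L0/L1/L2 = ABCDH/-/- → run A
t=3: L0/L1/L2 = BCDHG/A/- → run B
t=4: L0/L1/L2 = BCDHG/A/- → run B
t=5: L0/L1/L2 = BCDHGE/A/- → run B
t=6: L0/L1/L2 = CDHGE/AB/- → run C
t=7: L0/L1/L2 = CDHGE/AB/- → run C
t=8: L0/L1/L2 = CDHGE/AB/- → run C
t=9: L0/L1/L2 = DHGE/ABC/- → run D
t=10: L0/L1/L2 = DHGE/ABC/- → run D
t=11: L0/L1/L2 = DHGE/ABC/- → run D
t=12: L0/L1/L2 = HGE/ABCD/- → run H
t=13: L0/L1/L2 = HGE/ABCD/- → run H
t=14: L0/L1/L2 = HGE/ABCD/- → run H
t=15: L0/L1/L2 = GE/ABCD/- → run G
t=16: L0/L1/L2 = GE/ABCD/- → run G
t=17: L0/L1/L2 = GE/ABCD/- → run G
t=18: L0/L1/L2 = E/ABCDG/- → run E
t=19: L0/L1/L2 = E/ABCDG/- → run E
t=20: L0/L1/L2 = E/ABCDG/- → run E
t=21: L0/L1/L2 = -/ABCDGE/- → run A
t=22: L0/L1/L2 = -/ABCDGE/- → run A
t=23: L0/L1/L2 = -/ABCDGE/- → run A
t=24: L0/L1/L2 = -/ABCDGE/- → run A
t=25: L0/L1/L2 = -/BCDGE/- → run B
t=26: L0/L1/L2 = -/BCDGE/- → run B
t=27: L0/L1/L2 = -/BCDGE/- → run B
t=28: L0/L1/L2 = -/BCDGE/- → run B
t=29: L0/L1/L2 = -/CDGE/- → run C
t=30: L0/L1/L2 = -/CDGE/- → run C
t=31: L0/L1/L2 = -/CDGE/- → run C
t=32: L0/L1/L2 = -/CDGE/- → run C
t=33: L0/L1/L2 = -/DGE/- → run D
t=34: L0/L1/L2 = -/DGE/- → run D
t=35: L0/L1/L2 = -/DGE/- → run D
t=36: L0/L1/L2 = -/DGE/- → run D
t=37: L0/L1/L2 = -/DGE/- → run D
t=38: L0/L1/L2 = -/GE/- → run G
t=39: L0/L1/L2 = -/GE/- → run G
t=40: L0/L1/L2 = -/GE/- → run G
t=41: L0/L1/L2 = -/E/- → run E
t=42: (idle)
t=43: (idle)
t=44: (idle)
t=45: (idle)
t=46: (idle)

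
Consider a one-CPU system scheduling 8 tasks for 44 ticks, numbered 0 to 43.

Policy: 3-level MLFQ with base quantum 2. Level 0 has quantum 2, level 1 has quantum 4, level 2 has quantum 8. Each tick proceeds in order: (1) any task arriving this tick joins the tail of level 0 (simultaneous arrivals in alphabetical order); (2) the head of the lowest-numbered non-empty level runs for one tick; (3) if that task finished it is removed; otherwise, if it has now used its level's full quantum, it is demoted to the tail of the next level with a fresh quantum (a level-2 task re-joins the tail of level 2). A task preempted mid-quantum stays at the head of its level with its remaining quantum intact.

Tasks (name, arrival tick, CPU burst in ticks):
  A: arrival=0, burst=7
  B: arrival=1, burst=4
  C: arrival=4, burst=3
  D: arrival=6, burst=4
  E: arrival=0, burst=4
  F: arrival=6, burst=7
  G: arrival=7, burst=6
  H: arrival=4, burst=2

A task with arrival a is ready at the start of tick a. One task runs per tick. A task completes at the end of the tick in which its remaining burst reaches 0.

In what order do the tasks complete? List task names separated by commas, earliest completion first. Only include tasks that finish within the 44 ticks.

completion order = H, E, B, C, D, G, A, F

t=0: L0/L1/L2 = AE/-/- → run A
t=1: L0/L1/L2 = AEB/-/- → run A
t=2: L0/L1/L2 = EB/A/- → run E
t=3: L0/L1/L2 = EB/A/- → run E
t=4: L0/L1/L2 = BCH/AE/- → run B
t=5: L0/L1/L2 = BCH/AE/- → run B
t=6: L0/L1/L2 = CHDF/AEB/- → run C
t=7: L0/L1/L2 = CHDFG/AEB/- → run C
t=8: L0/L1/L2 = HDFG/AEBC/- → run H
t=9: L0/L1/L2 = HDFG/AEBC/- → run H
t=10: L0/L1/L2 = DFG/AEBC/- → run D
t=11: L0/L1/L2 = DFG/AEBC/- → run D
t=12: L0/L1/L2 = FG/AEBCD/- → run F
t=13: L0/L1/L2 = FG/AEBCD/- → run F
t=14: L0/L1/L2 = G/AEBCDF/- → run G
t=15: L0/L1/L2 = G/AEBCDF/- → run G
t=16: L0/L1/L2 = -/AEBCDFG/- → run A
t=17: L0/L1/L2 = -/AEBCDFG/- → run A
t=18: L0/L1/L2 = -/AEBCDFG/- → run A
t=19: L0/L1/L2 = -/AEBCDFG/- → run A
t=20: L0/L1/L2 = -/EBCDFG/A → run E
t=21: L0/L1/L2 = -/EBCDFG/A → run E
t=22: L0/L1/L2 = -/BCDFG/A → run B
t=23: L0/L1/L2 = -/BCDFG/A → run B
t=24: L0/L1/L2 = -/CDFG/A → run C
t=25: L0/L1/L2 = -/DFG/A → run D
t=26: L0/L1/L2 = -/DFG/A → run D
t=27: L0/L1/L2 = -/FG/A → run F
t=28: L0/L1/L2 = -/FG/A → run F
t=29: L0/L1/L2 = -/FG/A → run F
t=30: L0/L1/L2 = -/FG/A → run F
t=31: L0/L1/L2 = -/G/AF → run G
t=32: L0/L1/L2 = -/G/AF → run G
t=33: L0/L1/L2 = -/G/AF → run G
t=34: L0/L1/L2 = -/G/AF → run G
t=35: L0/L1/L2 = -/-/AF → run A
t=36: L0/L1/L2 = -/-/F → run F
t=37: (idle)
t=38: (idle)
t=39: (idle)
t=40: (idle)
t=41: (idle)
t=42: (idle)
t=43: (idle)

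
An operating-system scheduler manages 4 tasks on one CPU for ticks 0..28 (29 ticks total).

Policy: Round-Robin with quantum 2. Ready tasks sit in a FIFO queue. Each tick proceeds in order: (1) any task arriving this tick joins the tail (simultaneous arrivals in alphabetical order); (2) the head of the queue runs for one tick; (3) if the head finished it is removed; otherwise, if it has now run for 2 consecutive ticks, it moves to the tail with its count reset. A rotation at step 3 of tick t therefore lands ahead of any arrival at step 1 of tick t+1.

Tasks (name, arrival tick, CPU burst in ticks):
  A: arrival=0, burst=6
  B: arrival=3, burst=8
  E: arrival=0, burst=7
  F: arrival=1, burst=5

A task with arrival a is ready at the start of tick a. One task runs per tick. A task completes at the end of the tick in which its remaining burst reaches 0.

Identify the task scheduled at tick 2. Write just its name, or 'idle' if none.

t=0: queue=[A,E] q_used=0 → run A
t=1: queue=[A,E,F] q_used=1 → run A
t=2: queue=[E,F,A] q_used=0 → run E
t=3: queue=[E,F,A,B] q_used=1 → run E
t=4: queue=[F,A,B,E] q_used=0 → run F
t=5: queue=[F,A,B,E] q_used=1 → run F
t=6: queue=[A,B,E,F] q_used=0 → run A
t=7: queue=[A,B,E,F] q_used=1 → run A
t=8: queue=[B,E,F,A] q_used=0 → run B
t=9: queue=[B,E,F,A] q_used=1 → run B
t=10: queue=[E,F,A,B] q_used=0 → run E
t=11: queue=[E,F,A,B] q_used=1 → run E
t=12: queue=[F,A,B,E] q_used=0 → run F
t=13: queue=[F,A,B,E] q_used=1 → run F
t=14: queue=[A,B,E,F] q_used=0 → run A
t=15: queue=[A,B,E,F] q_used=1 → run A
t=16: queue=[B,E,F] q_used=0 → run B
t=17: queue=[B,E,F] q_used=1 → run B
t=18: queue=[E,F,B] q_used=0 → run E
t=19: queue=[E,F,B] q_used=1 → run E
t=20: queue=[F,B,E] q_used=0 → run F
t=21: queue=[B,E] q_used=0 → run B
t=22: queue=[B,E] q_used=1 → run B
t=23: queue=[E,B] q_used=0 → run E
t=24: queue=[B] q_used=0 → run B
t=25: queue=[B] q_used=1 → run B
t=26: (idle)
t=27: (idle)
t=28: (idle)

running at tick 2 = E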